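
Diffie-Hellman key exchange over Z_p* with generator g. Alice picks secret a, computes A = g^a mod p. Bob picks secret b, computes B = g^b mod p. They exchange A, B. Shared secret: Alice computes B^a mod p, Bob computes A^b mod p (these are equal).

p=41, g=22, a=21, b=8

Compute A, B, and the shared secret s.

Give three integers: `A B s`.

A = 22^21 mod 41  (bits of 21 = 10101)
  bit 0 = 1: r = r^2 * 22 mod 41 = 1^2 * 22 = 1*22 = 22
  bit 1 = 0: r = r^2 mod 41 = 22^2 = 33
  bit 2 = 1: r = r^2 * 22 mod 41 = 33^2 * 22 = 23*22 = 14
  bit 3 = 0: r = r^2 mod 41 = 14^2 = 32
  bit 4 = 1: r = r^2 * 22 mod 41 = 32^2 * 22 = 40*22 = 19
  -> A = 19
B = 22^8 mod 41  (bits of 8 = 1000)
  bit 0 = 1: r = r^2 * 22 mod 41 = 1^2 * 22 = 1*22 = 22
  bit 1 = 0: r = r^2 mod 41 = 22^2 = 33
  bit 2 = 0: r = r^2 mod 41 = 33^2 = 23
  bit 3 = 0: r = r^2 mod 41 = 23^2 = 37
  -> B = 37
s = B^a = 37^21 mod 41  (bits of 21 = 10101)
  bit 0 = 1: r = r^2 * 37 mod 41 = 1^2 * 37 = 1*37 = 37
  bit 1 = 0: r = r^2 mod 41 = 37^2 = 16
  bit 2 = 1: r = r^2 * 37 mod 41 = 16^2 * 37 = 10*37 = 1
  bit 3 = 0: r = r^2 mod 41 = 1^2 = 1
  bit 4 = 1: r = r^2 * 37 mod 41 = 1^2 * 37 = 1*37 = 37
  -> s = B^a = 37

Answer: 19 37 37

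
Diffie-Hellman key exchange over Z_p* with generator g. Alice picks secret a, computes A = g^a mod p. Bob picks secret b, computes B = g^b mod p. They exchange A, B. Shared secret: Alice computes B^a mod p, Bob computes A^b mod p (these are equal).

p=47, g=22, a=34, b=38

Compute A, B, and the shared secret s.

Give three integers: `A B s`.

A = 22^34 mod 47  (bits of 34 = 100010)
  bit 0 = 1: r = r^2 * 22 mod 47 = 1^2 * 22 = 1*22 = 22
  bit 1 = 0: r = r^2 mod 47 = 22^2 = 14
  bit 2 = 0: r = r^2 mod 47 = 14^2 = 8
  bit 3 = 0: r = r^2 mod 47 = 8^2 = 17
  bit 4 = 1: r = r^2 * 22 mod 47 = 17^2 * 22 = 7*22 = 13
  bit 5 = 0: r = r^2 mod 47 = 13^2 = 28
  -> A = 28
B = 22^38 mod 47  (bits of 38 = 100110)
  bit 0 = 1: r = r^2 * 22 mod 47 = 1^2 * 22 = 1*22 = 22
  bit 1 = 0: r = r^2 mod 47 = 22^2 = 14
  bit 2 = 0: r = r^2 mod 47 = 14^2 = 8
  bit 3 = 1: r = r^2 * 22 mod 47 = 8^2 * 22 = 17*22 = 45
  bit 4 = 1: r = r^2 * 22 mod 47 = 45^2 * 22 = 4*22 = 41
  bit 5 = 0: r = r^2 mod 47 = 41^2 = 36
  -> B = 36
s = B^a = 36^34 mod 47  (bits of 34 = 100010)
  bit 0 = 1: r = r^2 * 36 mod 47 = 1^2 * 36 = 1*36 = 36
  bit 1 = 0: r = r^2 mod 47 = 36^2 = 27
  bit 2 = 0: r = r^2 mod 47 = 27^2 = 24
  bit 3 = 0: r = r^2 mod 47 = 24^2 = 12
  bit 4 = 1: r = r^2 * 36 mod 47 = 12^2 * 36 = 3*36 = 14
  bit 5 = 0: r = r^2 mod 47 = 14^2 = 8
  -> s = B^a = 8

Answer: 28 36 8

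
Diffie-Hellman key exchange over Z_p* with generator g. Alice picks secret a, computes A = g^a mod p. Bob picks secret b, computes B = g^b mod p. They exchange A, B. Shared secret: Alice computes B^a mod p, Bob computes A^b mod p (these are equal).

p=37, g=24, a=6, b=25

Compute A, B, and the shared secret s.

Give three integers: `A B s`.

A = 24^6 mod 37  (bits of 6 = 110)
  bit 0 = 1: r = r^2 * 24 mod 37 = 1^2 * 24 = 1*24 = 24
  bit 1 = 1: r = r^2 * 24 mod 37 = 24^2 * 24 = 21*24 = 23
  bit 2 = 0: r = r^2 mod 37 = 23^2 = 11
  -> A = 11
B = 24^25 mod 37  (bits of 25 = 11001)
  bit 0 = 1: r = r^2 * 24 mod 37 = 1^2 * 24 = 1*24 = 24
  bit 1 = 1: r = r^2 * 24 mod 37 = 24^2 * 24 = 21*24 = 23
  bit 2 = 0: r = r^2 mod 37 = 23^2 = 11
  bit 3 = 0: r = r^2 mod 37 = 11^2 = 10
  bit 4 = 1: r = r^2 * 24 mod 37 = 10^2 * 24 = 26*24 = 32
  -> B = 32
s = B^a = 32^6 mod 37  (bits of 6 = 110)
  bit 0 = 1: r = r^2 * 32 mod 37 = 1^2 * 32 = 1*32 = 32
  bit 1 = 1: r = r^2 * 32 mod 37 = 32^2 * 32 = 25*32 = 23
  bit 2 = 0: r = r^2 mod 37 = 23^2 = 11
  -> s = B^a = 11

Answer: 11 32 11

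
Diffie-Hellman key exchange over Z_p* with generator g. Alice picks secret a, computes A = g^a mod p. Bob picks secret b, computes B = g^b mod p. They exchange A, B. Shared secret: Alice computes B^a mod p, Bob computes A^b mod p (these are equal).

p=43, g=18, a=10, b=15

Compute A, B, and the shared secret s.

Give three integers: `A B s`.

Answer: 17 22 16

Derivation:
A = 18^10 mod 43  (bits of 10 = 1010)
  bit 0 = 1: r = r^2 * 18 mod 43 = 1^2 * 18 = 1*18 = 18
  bit 1 = 0: r = r^2 mod 43 = 18^2 = 23
  bit 2 = 1: r = r^2 * 18 mod 43 = 23^2 * 18 = 13*18 = 19
  bit 3 = 0: r = r^2 mod 43 = 19^2 = 17
  -> A = 17
B = 18^15 mod 43  (bits of 15 = 1111)
  bit 0 = 1: r = r^2 * 18 mod 43 = 1^2 * 18 = 1*18 = 18
  bit 1 = 1: r = r^2 * 18 mod 43 = 18^2 * 18 = 23*18 = 27
  bit 2 = 1: r = r^2 * 18 mod 43 = 27^2 * 18 = 41*18 = 7
  bit 3 = 1: r = r^2 * 18 mod 43 = 7^2 * 18 = 6*18 = 22
  -> B = 22
s = B^a = 22^10 mod 43  (bits of 10 = 1010)
  bit 0 = 1: r = r^2 * 22 mod 43 = 1^2 * 22 = 1*22 = 22
  bit 1 = 0: r = r^2 mod 43 = 22^2 = 11
  bit 2 = 1: r = r^2 * 22 mod 43 = 11^2 * 22 = 35*22 = 39
  bit 3 = 0: r = r^2 mod 43 = 39^2 = 16
  -> s = B^a = 16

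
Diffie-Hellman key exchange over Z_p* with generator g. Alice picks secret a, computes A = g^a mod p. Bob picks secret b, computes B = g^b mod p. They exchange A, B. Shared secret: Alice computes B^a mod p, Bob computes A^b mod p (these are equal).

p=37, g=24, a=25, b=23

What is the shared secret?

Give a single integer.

Answer: 17

Derivation:
A = 24^25 mod 37  (bits of 25 = 11001)
  bit 0 = 1: r = r^2 * 24 mod 37 = 1^2 * 24 = 1*24 = 24
  bit 1 = 1: r = r^2 * 24 mod 37 = 24^2 * 24 = 21*24 = 23
  bit 2 = 0: r = r^2 mod 37 = 23^2 = 11
  bit 3 = 0: r = r^2 mod 37 = 11^2 = 10
  bit 4 = 1: r = r^2 * 24 mod 37 = 10^2 * 24 = 26*24 = 32
  -> A = 32
B = 24^23 mod 37  (bits of 23 = 10111)
  bit 0 = 1: r = r^2 * 24 mod 37 = 1^2 * 24 = 1*24 = 24
  bit 1 = 0: r = r^2 mod 37 = 24^2 = 21
  bit 2 = 1: r = r^2 * 24 mod 37 = 21^2 * 24 = 34*24 = 2
  bit 3 = 1: r = r^2 * 24 mod 37 = 2^2 * 24 = 4*24 = 22
  bit 4 = 1: r = r^2 * 24 mod 37 = 22^2 * 24 = 3*24 = 35
  -> B = 35
s = B^a = 35^25 mod 37  (bits of 25 = 11001)
  bit 0 = 1: r = r^2 * 35 mod 37 = 1^2 * 35 = 1*35 = 35
  bit 1 = 1: r = r^2 * 35 mod 37 = 35^2 * 35 = 4*35 = 29
  bit 2 = 0: r = r^2 mod 37 = 29^2 = 27
  bit 3 = 0: r = r^2 mod 37 = 27^2 = 26
  bit 4 = 1: r = r^2 * 35 mod 37 = 26^2 * 35 = 10*35 = 17
  -> s = B^a = 17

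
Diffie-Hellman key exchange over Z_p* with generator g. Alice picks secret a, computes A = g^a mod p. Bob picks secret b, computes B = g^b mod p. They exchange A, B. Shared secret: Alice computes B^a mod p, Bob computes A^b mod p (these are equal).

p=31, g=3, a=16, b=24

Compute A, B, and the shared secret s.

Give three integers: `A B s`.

Answer: 28 2 2

Derivation:
A = 3^16 mod 31  (bits of 16 = 10000)
  bit 0 = 1: r = r^2 * 3 mod 31 = 1^2 * 3 = 1*3 = 3
  bit 1 = 0: r = r^2 mod 31 = 3^2 = 9
  bit 2 = 0: r = r^2 mod 31 = 9^2 = 19
  bit 3 = 0: r = r^2 mod 31 = 19^2 = 20
  bit 4 = 0: r = r^2 mod 31 = 20^2 = 28
  -> A = 28
B = 3^24 mod 31  (bits of 24 = 11000)
  bit 0 = 1: r = r^2 * 3 mod 31 = 1^2 * 3 = 1*3 = 3
  bit 1 = 1: r = r^2 * 3 mod 31 = 3^2 * 3 = 9*3 = 27
  bit 2 = 0: r = r^2 mod 31 = 27^2 = 16
  bit 3 = 0: r = r^2 mod 31 = 16^2 = 8
  bit 4 = 0: r = r^2 mod 31 = 8^2 = 2
  -> B = 2
s = B^a = 2^16 mod 31  (bits of 16 = 10000)
  bit 0 = 1: r = r^2 * 2 mod 31 = 1^2 * 2 = 1*2 = 2
  bit 1 = 0: r = r^2 mod 31 = 2^2 = 4
  bit 2 = 0: r = r^2 mod 31 = 4^2 = 16
  bit 3 = 0: r = r^2 mod 31 = 16^2 = 8
  bit 4 = 0: r = r^2 mod 31 = 8^2 = 2
  -> s = B^a = 2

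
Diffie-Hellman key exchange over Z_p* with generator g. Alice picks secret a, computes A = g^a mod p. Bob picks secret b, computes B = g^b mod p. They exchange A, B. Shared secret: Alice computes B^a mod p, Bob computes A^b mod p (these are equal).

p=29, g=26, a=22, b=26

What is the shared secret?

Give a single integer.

Answer: 16

Derivation:
A = 26^22 mod 29  (bits of 22 = 10110)
  bit 0 = 1: r = r^2 * 26 mod 29 = 1^2 * 26 = 1*26 = 26
  bit 1 = 0: r = r^2 mod 29 = 26^2 = 9
  bit 2 = 1: r = r^2 * 26 mod 29 = 9^2 * 26 = 23*26 = 18
  bit 3 = 1: r = r^2 * 26 mod 29 = 18^2 * 26 = 5*26 = 14
  bit 4 = 0: r = r^2 mod 29 = 14^2 = 22
  -> A = 22
B = 26^26 mod 29  (bits of 26 = 11010)
  bit 0 = 1: r = r^2 * 26 mod 29 = 1^2 * 26 = 1*26 = 26
  bit 1 = 1: r = r^2 * 26 mod 29 = 26^2 * 26 = 9*26 = 2
  bit 2 = 0: r = r^2 mod 29 = 2^2 = 4
  bit 3 = 1: r = r^2 * 26 mod 29 = 4^2 * 26 = 16*26 = 10
  bit 4 = 0: r = r^2 mod 29 = 10^2 = 13
  -> B = 13
s = B^a = 13^22 mod 29  (bits of 22 = 10110)
  bit 0 = 1: r = r^2 * 13 mod 29 = 1^2 * 13 = 1*13 = 13
  bit 1 = 0: r = r^2 mod 29 = 13^2 = 24
  bit 2 = 1: r = r^2 * 13 mod 29 = 24^2 * 13 = 25*13 = 6
  bit 3 = 1: r = r^2 * 13 mod 29 = 6^2 * 13 = 7*13 = 4
  bit 4 = 0: r = r^2 mod 29 = 4^2 = 16
  -> s = B^a = 16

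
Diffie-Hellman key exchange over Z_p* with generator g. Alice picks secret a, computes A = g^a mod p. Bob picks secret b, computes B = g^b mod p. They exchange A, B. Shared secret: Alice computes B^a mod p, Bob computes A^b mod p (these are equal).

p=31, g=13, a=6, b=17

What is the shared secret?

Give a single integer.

A = 13^6 mod 31  (bits of 6 = 110)
  bit 0 = 1: r = r^2 * 13 mod 31 = 1^2 * 13 = 1*13 = 13
  bit 1 = 1: r = r^2 * 13 mod 31 = 13^2 * 13 = 14*13 = 27
  bit 2 = 0: r = r^2 mod 31 = 27^2 = 16
  -> A = 16
B = 13^17 mod 31  (bits of 17 = 10001)
  bit 0 = 1: r = r^2 * 13 mod 31 = 1^2 * 13 = 1*13 = 13
  bit 1 = 0: r = r^2 mod 31 = 13^2 = 14
  bit 2 = 0: r = r^2 mod 31 = 14^2 = 10
  bit 3 = 0: r = r^2 mod 31 = 10^2 = 7
  bit 4 = 1: r = r^2 * 13 mod 31 = 7^2 * 13 = 18*13 = 17
  -> B = 17
s = B^a = 17^6 mod 31  (bits of 6 = 110)
  bit 0 = 1: r = r^2 * 17 mod 31 = 1^2 * 17 = 1*17 = 17
  bit 1 = 1: r = r^2 * 17 mod 31 = 17^2 * 17 = 10*17 = 15
  bit 2 = 0: r = r^2 mod 31 = 15^2 = 8
  -> s = B^a = 8

Answer: 8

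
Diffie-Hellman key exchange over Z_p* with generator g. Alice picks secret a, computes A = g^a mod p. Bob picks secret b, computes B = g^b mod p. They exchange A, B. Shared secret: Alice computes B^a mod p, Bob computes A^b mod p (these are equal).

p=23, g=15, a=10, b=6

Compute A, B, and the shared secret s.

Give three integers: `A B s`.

A = 15^10 mod 23  (bits of 10 = 1010)
  bit 0 = 1: r = r^2 * 15 mod 23 = 1^2 * 15 = 1*15 = 15
  bit 1 = 0: r = r^2 mod 23 = 15^2 = 18
  bit 2 = 1: r = r^2 * 15 mod 23 = 18^2 * 15 = 2*15 = 7
  bit 3 = 0: r = r^2 mod 23 = 7^2 = 3
  -> A = 3
B = 15^6 mod 23  (bits of 6 = 110)
  bit 0 = 1: r = r^2 * 15 mod 23 = 1^2 * 15 = 1*15 = 15
  bit 1 = 1: r = r^2 * 15 mod 23 = 15^2 * 15 = 18*15 = 17
  bit 2 = 0: r = r^2 mod 23 = 17^2 = 13
  -> B = 13
s = B^a = 13^10 mod 23  (bits of 10 = 1010)
  bit 0 = 1: r = r^2 * 13 mod 23 = 1^2 * 13 = 1*13 = 13
  bit 1 = 0: r = r^2 mod 23 = 13^2 = 8
  bit 2 = 1: r = r^2 * 13 mod 23 = 8^2 * 13 = 18*13 = 4
  bit 3 = 0: r = r^2 mod 23 = 4^2 = 16
  -> s = B^a = 16

Answer: 3 13 16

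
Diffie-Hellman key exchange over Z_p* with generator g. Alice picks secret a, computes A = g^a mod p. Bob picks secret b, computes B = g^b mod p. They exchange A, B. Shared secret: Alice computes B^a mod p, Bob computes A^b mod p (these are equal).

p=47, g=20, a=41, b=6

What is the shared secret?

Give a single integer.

Answer: 9

Derivation:
A = 20^41 mod 47  (bits of 41 = 101001)
  bit 0 = 1: r = r^2 * 20 mod 47 = 1^2 * 20 = 1*20 = 20
  bit 1 = 0: r = r^2 mod 47 = 20^2 = 24
  bit 2 = 1: r = r^2 * 20 mod 47 = 24^2 * 20 = 12*20 = 5
  bit 3 = 0: r = r^2 mod 47 = 5^2 = 25
  bit 4 = 0: r = r^2 mod 47 = 25^2 = 14
  bit 5 = 1: r = r^2 * 20 mod 47 = 14^2 * 20 = 8*20 = 19
  -> A = 19
B = 20^6 mod 47  (bits of 6 = 110)
  bit 0 = 1: r = r^2 * 20 mod 47 = 1^2 * 20 = 1*20 = 20
  bit 1 = 1: r = r^2 * 20 mod 47 = 20^2 * 20 = 24*20 = 10
  bit 2 = 0: r = r^2 mod 47 = 10^2 = 6
  -> B = 6
s = B^a = 6^41 mod 47  (bits of 41 = 101001)
  bit 0 = 1: r = r^2 * 6 mod 47 = 1^2 * 6 = 1*6 = 6
  bit 1 = 0: r = r^2 mod 47 = 6^2 = 36
  bit 2 = 1: r = r^2 * 6 mod 47 = 36^2 * 6 = 27*6 = 21
  bit 3 = 0: r = r^2 mod 47 = 21^2 = 18
  bit 4 = 0: r = r^2 mod 47 = 18^2 = 42
  bit 5 = 1: r = r^2 * 6 mod 47 = 42^2 * 6 = 25*6 = 9
  -> s = B^a = 9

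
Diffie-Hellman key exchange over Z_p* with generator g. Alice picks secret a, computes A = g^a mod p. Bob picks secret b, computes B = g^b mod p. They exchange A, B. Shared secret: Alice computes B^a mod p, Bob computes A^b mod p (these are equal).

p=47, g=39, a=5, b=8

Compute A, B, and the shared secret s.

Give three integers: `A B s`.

Answer: 38 2 32

Derivation:
A = 39^5 mod 47  (bits of 5 = 101)
  bit 0 = 1: r = r^2 * 39 mod 47 = 1^2 * 39 = 1*39 = 39
  bit 1 = 0: r = r^2 mod 47 = 39^2 = 17
  bit 2 = 1: r = r^2 * 39 mod 47 = 17^2 * 39 = 7*39 = 38
  -> A = 38
B = 39^8 mod 47  (bits of 8 = 1000)
  bit 0 = 1: r = r^2 * 39 mod 47 = 1^2 * 39 = 1*39 = 39
  bit 1 = 0: r = r^2 mod 47 = 39^2 = 17
  bit 2 = 0: r = r^2 mod 47 = 17^2 = 7
  bit 3 = 0: r = r^2 mod 47 = 7^2 = 2
  -> B = 2
s = B^a = 2^5 mod 47  (bits of 5 = 101)
  bit 0 = 1: r = r^2 * 2 mod 47 = 1^2 * 2 = 1*2 = 2
  bit 1 = 0: r = r^2 mod 47 = 2^2 = 4
  bit 2 = 1: r = r^2 * 2 mod 47 = 4^2 * 2 = 16*2 = 32
  -> s = B^a = 32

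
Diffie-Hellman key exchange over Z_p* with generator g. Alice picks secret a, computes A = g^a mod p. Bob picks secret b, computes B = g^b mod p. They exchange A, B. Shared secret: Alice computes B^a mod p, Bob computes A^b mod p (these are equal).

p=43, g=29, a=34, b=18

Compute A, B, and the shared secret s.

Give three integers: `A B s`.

Answer: 25 16 35

Derivation:
A = 29^34 mod 43  (bits of 34 = 100010)
  bit 0 = 1: r = r^2 * 29 mod 43 = 1^2 * 29 = 1*29 = 29
  bit 1 = 0: r = r^2 mod 43 = 29^2 = 24
  bit 2 = 0: r = r^2 mod 43 = 24^2 = 17
  bit 3 = 0: r = r^2 mod 43 = 17^2 = 31
  bit 4 = 1: r = r^2 * 29 mod 43 = 31^2 * 29 = 15*29 = 5
  bit 5 = 0: r = r^2 mod 43 = 5^2 = 25
  -> A = 25
B = 29^18 mod 43  (bits of 18 = 10010)
  bit 0 = 1: r = r^2 * 29 mod 43 = 1^2 * 29 = 1*29 = 29
  bit 1 = 0: r = r^2 mod 43 = 29^2 = 24
  bit 2 = 0: r = r^2 mod 43 = 24^2 = 17
  bit 3 = 1: r = r^2 * 29 mod 43 = 17^2 * 29 = 31*29 = 39
  bit 4 = 0: r = r^2 mod 43 = 39^2 = 16
  -> B = 16
s = B^a = 16^34 mod 43  (bits of 34 = 100010)
  bit 0 = 1: r = r^2 * 16 mod 43 = 1^2 * 16 = 1*16 = 16
  bit 1 = 0: r = r^2 mod 43 = 16^2 = 41
  bit 2 = 0: r = r^2 mod 43 = 41^2 = 4
  bit 3 = 0: r = r^2 mod 43 = 4^2 = 16
  bit 4 = 1: r = r^2 * 16 mod 43 = 16^2 * 16 = 41*16 = 11
  bit 5 = 0: r = r^2 mod 43 = 11^2 = 35
  -> s = B^a = 35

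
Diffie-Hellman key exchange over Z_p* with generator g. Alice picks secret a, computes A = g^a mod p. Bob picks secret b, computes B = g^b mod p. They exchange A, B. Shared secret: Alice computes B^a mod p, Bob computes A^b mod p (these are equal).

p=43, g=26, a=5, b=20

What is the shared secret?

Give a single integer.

Answer: 14

Derivation:
A = 26^5 mod 43  (bits of 5 = 101)
  bit 0 = 1: r = r^2 * 26 mod 43 = 1^2 * 26 = 1*26 = 26
  bit 1 = 0: r = r^2 mod 43 = 26^2 = 31
  bit 2 = 1: r = r^2 * 26 mod 43 = 31^2 * 26 = 15*26 = 3
  -> A = 3
B = 26^20 mod 43  (bits of 20 = 10100)
  bit 0 = 1: r = r^2 * 26 mod 43 = 1^2 * 26 = 1*26 = 26
  bit 1 = 0: r = r^2 mod 43 = 26^2 = 31
  bit 2 = 1: r = r^2 * 26 mod 43 = 31^2 * 26 = 15*26 = 3
  bit 3 = 0: r = r^2 mod 43 = 3^2 = 9
  bit 4 = 0: r = r^2 mod 43 = 9^2 = 38
  -> B = 38
s = B^a = 38^5 mod 43  (bits of 5 = 101)
  bit 0 = 1: r = r^2 * 38 mod 43 = 1^2 * 38 = 1*38 = 38
  bit 1 = 0: r = r^2 mod 43 = 38^2 = 25
  bit 2 = 1: r = r^2 * 38 mod 43 = 25^2 * 38 = 23*38 = 14
  -> s = B^a = 14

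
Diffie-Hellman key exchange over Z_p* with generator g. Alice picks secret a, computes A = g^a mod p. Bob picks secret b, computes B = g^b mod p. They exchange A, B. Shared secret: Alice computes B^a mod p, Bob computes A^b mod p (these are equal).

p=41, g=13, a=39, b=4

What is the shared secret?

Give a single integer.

A = 13^39 mod 41  (bits of 39 = 100111)
  bit 0 = 1: r = r^2 * 13 mod 41 = 1^2 * 13 = 1*13 = 13
  bit 1 = 0: r = r^2 mod 41 = 13^2 = 5
  bit 2 = 0: r = r^2 mod 41 = 5^2 = 25
  bit 3 = 1: r = r^2 * 13 mod 41 = 25^2 * 13 = 10*13 = 7
  bit 4 = 1: r = r^2 * 13 mod 41 = 7^2 * 13 = 8*13 = 22
  bit 5 = 1: r = r^2 * 13 mod 41 = 22^2 * 13 = 33*13 = 19
  -> A = 19
B = 13^4 mod 41  (bits of 4 = 100)
  bit 0 = 1: r = r^2 * 13 mod 41 = 1^2 * 13 = 1*13 = 13
  bit 1 = 0: r = r^2 mod 41 = 13^2 = 5
  bit 2 = 0: r = r^2 mod 41 = 5^2 = 25
  -> B = 25
s = B^a = 25^39 mod 41  (bits of 39 = 100111)
  bit 0 = 1: r = r^2 * 25 mod 41 = 1^2 * 25 = 1*25 = 25
  bit 1 = 0: r = r^2 mod 41 = 25^2 = 10
  bit 2 = 0: r = r^2 mod 41 = 10^2 = 18
  bit 3 = 1: r = r^2 * 25 mod 41 = 18^2 * 25 = 37*25 = 23
  bit 4 = 1: r = r^2 * 25 mod 41 = 23^2 * 25 = 37*25 = 23
  bit 5 = 1: r = r^2 * 25 mod 41 = 23^2 * 25 = 37*25 = 23
  -> s = B^a = 23

Answer: 23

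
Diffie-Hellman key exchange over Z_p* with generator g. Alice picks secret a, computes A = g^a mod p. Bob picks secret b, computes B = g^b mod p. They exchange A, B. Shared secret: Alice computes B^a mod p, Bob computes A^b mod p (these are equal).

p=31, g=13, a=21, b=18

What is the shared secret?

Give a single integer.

A = 13^21 mod 31  (bits of 21 = 10101)
  bit 0 = 1: r = r^2 * 13 mod 31 = 1^2 * 13 = 1*13 = 13
  bit 1 = 0: r = r^2 mod 31 = 13^2 = 14
  bit 2 = 1: r = r^2 * 13 mod 31 = 14^2 * 13 = 10*13 = 6
  bit 3 = 0: r = r^2 mod 31 = 6^2 = 5
  bit 4 = 1: r = r^2 * 13 mod 31 = 5^2 * 13 = 25*13 = 15
  -> A = 15
B = 13^18 mod 31  (bits of 18 = 10010)
  bit 0 = 1: r = r^2 * 13 mod 31 = 1^2 * 13 = 1*13 = 13
  bit 1 = 0: r = r^2 mod 31 = 13^2 = 14
  bit 2 = 0: r = r^2 mod 31 = 14^2 = 10
  bit 3 = 1: r = r^2 * 13 mod 31 = 10^2 * 13 = 7*13 = 29
  bit 4 = 0: r = r^2 mod 31 = 29^2 = 4
  -> B = 4
s = B^a = 4^21 mod 31  (bits of 21 = 10101)
  bit 0 = 1: r = r^2 * 4 mod 31 = 1^2 * 4 = 1*4 = 4
  bit 1 = 0: r = r^2 mod 31 = 4^2 = 16
  bit 2 = 1: r = r^2 * 4 mod 31 = 16^2 * 4 = 8*4 = 1
  bit 3 = 0: r = r^2 mod 31 = 1^2 = 1
  bit 4 = 1: r = r^2 * 4 mod 31 = 1^2 * 4 = 1*4 = 4
  -> s = B^a = 4

Answer: 4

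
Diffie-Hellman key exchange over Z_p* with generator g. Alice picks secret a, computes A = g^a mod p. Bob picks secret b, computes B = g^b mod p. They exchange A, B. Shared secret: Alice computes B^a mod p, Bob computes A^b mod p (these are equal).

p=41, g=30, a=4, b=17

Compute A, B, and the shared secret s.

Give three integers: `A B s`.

A = 30^4 mod 41  (bits of 4 = 100)
  bit 0 = 1: r = r^2 * 30 mod 41 = 1^2 * 30 = 1*30 = 30
  bit 1 = 0: r = r^2 mod 41 = 30^2 = 39
  bit 2 = 0: r = r^2 mod 41 = 39^2 = 4
  -> A = 4
B = 30^17 mod 41  (bits of 17 = 10001)
  bit 0 = 1: r = r^2 * 30 mod 41 = 1^2 * 30 = 1*30 = 30
  bit 1 = 0: r = r^2 mod 41 = 30^2 = 39
  bit 2 = 0: r = r^2 mod 41 = 39^2 = 4
  bit 3 = 0: r = r^2 mod 41 = 4^2 = 16
  bit 4 = 1: r = r^2 * 30 mod 41 = 16^2 * 30 = 10*30 = 13
  -> B = 13
s = B^a = 13^4 mod 41  (bits of 4 = 100)
  bit 0 = 1: r = r^2 * 13 mod 41 = 1^2 * 13 = 1*13 = 13
  bit 1 = 0: r = r^2 mod 41 = 13^2 = 5
  bit 2 = 0: r = r^2 mod 41 = 5^2 = 25
  -> s = B^a = 25

Answer: 4 13 25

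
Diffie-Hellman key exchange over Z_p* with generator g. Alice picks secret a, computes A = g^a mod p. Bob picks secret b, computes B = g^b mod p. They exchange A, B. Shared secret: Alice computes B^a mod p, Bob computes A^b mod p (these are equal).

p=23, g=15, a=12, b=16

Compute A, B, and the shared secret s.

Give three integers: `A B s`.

A = 15^12 mod 23  (bits of 12 = 1100)
  bit 0 = 1: r = r^2 * 15 mod 23 = 1^2 * 15 = 1*15 = 15
  bit 1 = 1: r = r^2 * 15 mod 23 = 15^2 * 15 = 18*15 = 17
  bit 2 = 0: r = r^2 mod 23 = 17^2 = 13
  bit 3 = 0: r = r^2 mod 23 = 13^2 = 8
  -> A = 8
B = 15^16 mod 23  (bits of 16 = 10000)
  bit 0 = 1: r = r^2 * 15 mod 23 = 1^2 * 15 = 1*15 = 15
  bit 1 = 0: r = r^2 mod 23 = 15^2 = 18
  bit 2 = 0: r = r^2 mod 23 = 18^2 = 2
  bit 3 = 0: r = r^2 mod 23 = 2^2 = 4
  bit 4 = 0: r = r^2 mod 23 = 4^2 = 16
  -> B = 16
s = B^a = 16^12 mod 23  (bits of 12 = 1100)
  bit 0 = 1: r = r^2 * 16 mod 23 = 1^2 * 16 = 1*16 = 16
  bit 1 = 1: r = r^2 * 16 mod 23 = 16^2 * 16 = 3*16 = 2
  bit 2 = 0: r = r^2 mod 23 = 2^2 = 4
  bit 3 = 0: r = r^2 mod 23 = 4^2 = 16
  -> s = B^a = 16

Answer: 8 16 16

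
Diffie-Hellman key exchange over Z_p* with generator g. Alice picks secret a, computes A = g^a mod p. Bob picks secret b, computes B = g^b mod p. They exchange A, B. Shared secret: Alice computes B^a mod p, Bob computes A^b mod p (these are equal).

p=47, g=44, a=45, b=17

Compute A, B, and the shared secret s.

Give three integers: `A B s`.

Answer: 31 45 23

Derivation:
A = 44^45 mod 47  (bits of 45 = 101101)
  bit 0 = 1: r = r^2 * 44 mod 47 = 1^2 * 44 = 1*44 = 44
  bit 1 = 0: r = r^2 mod 47 = 44^2 = 9
  bit 2 = 1: r = r^2 * 44 mod 47 = 9^2 * 44 = 34*44 = 39
  bit 3 = 1: r = r^2 * 44 mod 47 = 39^2 * 44 = 17*44 = 43
  bit 4 = 0: r = r^2 mod 47 = 43^2 = 16
  bit 5 = 1: r = r^2 * 44 mod 47 = 16^2 * 44 = 21*44 = 31
  -> A = 31
B = 44^17 mod 47  (bits of 17 = 10001)
  bit 0 = 1: r = r^2 * 44 mod 47 = 1^2 * 44 = 1*44 = 44
  bit 1 = 0: r = r^2 mod 47 = 44^2 = 9
  bit 2 = 0: r = r^2 mod 47 = 9^2 = 34
  bit 3 = 0: r = r^2 mod 47 = 34^2 = 28
  bit 4 = 1: r = r^2 * 44 mod 47 = 28^2 * 44 = 32*44 = 45
  -> B = 45
s = B^a = 45^45 mod 47  (bits of 45 = 101101)
  bit 0 = 1: r = r^2 * 45 mod 47 = 1^2 * 45 = 1*45 = 45
  bit 1 = 0: r = r^2 mod 47 = 45^2 = 4
  bit 2 = 1: r = r^2 * 45 mod 47 = 4^2 * 45 = 16*45 = 15
  bit 3 = 1: r = r^2 * 45 mod 47 = 15^2 * 45 = 37*45 = 20
  bit 4 = 0: r = r^2 mod 47 = 20^2 = 24
  bit 5 = 1: r = r^2 * 45 mod 47 = 24^2 * 45 = 12*45 = 23
  -> s = B^a = 23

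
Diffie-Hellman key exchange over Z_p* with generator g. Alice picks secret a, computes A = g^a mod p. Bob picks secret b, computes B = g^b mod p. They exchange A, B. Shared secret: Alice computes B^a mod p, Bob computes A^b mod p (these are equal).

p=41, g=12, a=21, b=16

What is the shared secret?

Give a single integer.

Answer: 37

Derivation:
A = 12^21 mod 41  (bits of 21 = 10101)
  bit 0 = 1: r = r^2 * 12 mod 41 = 1^2 * 12 = 1*12 = 12
  bit 1 = 0: r = r^2 mod 41 = 12^2 = 21
  bit 2 = 1: r = r^2 * 12 mod 41 = 21^2 * 12 = 31*12 = 3
  bit 3 = 0: r = r^2 mod 41 = 3^2 = 9
  bit 4 = 1: r = r^2 * 12 mod 41 = 9^2 * 12 = 40*12 = 29
  -> A = 29
B = 12^16 mod 41  (bits of 16 = 10000)
  bit 0 = 1: r = r^2 * 12 mod 41 = 1^2 * 12 = 1*12 = 12
  bit 1 = 0: r = r^2 mod 41 = 12^2 = 21
  bit 2 = 0: r = r^2 mod 41 = 21^2 = 31
  bit 3 = 0: r = r^2 mod 41 = 31^2 = 18
  bit 4 = 0: r = r^2 mod 41 = 18^2 = 37
  -> B = 37
s = B^a = 37^21 mod 41  (bits of 21 = 10101)
  bit 0 = 1: r = r^2 * 37 mod 41 = 1^2 * 37 = 1*37 = 37
  bit 1 = 0: r = r^2 mod 41 = 37^2 = 16
  bit 2 = 1: r = r^2 * 37 mod 41 = 16^2 * 37 = 10*37 = 1
  bit 3 = 0: r = r^2 mod 41 = 1^2 = 1
  bit 4 = 1: r = r^2 * 37 mod 41 = 1^2 * 37 = 1*37 = 37
  -> s = B^a = 37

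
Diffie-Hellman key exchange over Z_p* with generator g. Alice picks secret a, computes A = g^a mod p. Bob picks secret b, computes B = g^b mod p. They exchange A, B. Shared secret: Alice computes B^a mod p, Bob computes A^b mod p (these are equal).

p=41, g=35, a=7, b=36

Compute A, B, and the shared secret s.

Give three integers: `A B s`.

Answer: 12 23 4

Derivation:
A = 35^7 mod 41  (bits of 7 = 111)
  bit 0 = 1: r = r^2 * 35 mod 41 = 1^2 * 35 = 1*35 = 35
  bit 1 = 1: r = r^2 * 35 mod 41 = 35^2 * 35 = 36*35 = 30
  bit 2 = 1: r = r^2 * 35 mod 41 = 30^2 * 35 = 39*35 = 12
  -> A = 12
B = 35^36 mod 41  (bits of 36 = 100100)
  bit 0 = 1: r = r^2 * 35 mod 41 = 1^2 * 35 = 1*35 = 35
  bit 1 = 0: r = r^2 mod 41 = 35^2 = 36
  bit 2 = 0: r = r^2 mod 41 = 36^2 = 25
  bit 3 = 1: r = r^2 * 35 mod 41 = 25^2 * 35 = 10*35 = 22
  bit 4 = 0: r = r^2 mod 41 = 22^2 = 33
  bit 5 = 0: r = r^2 mod 41 = 33^2 = 23
  -> B = 23
s = B^a = 23^7 mod 41  (bits of 7 = 111)
  bit 0 = 1: r = r^2 * 23 mod 41 = 1^2 * 23 = 1*23 = 23
  bit 1 = 1: r = r^2 * 23 mod 41 = 23^2 * 23 = 37*23 = 31
  bit 2 = 1: r = r^2 * 23 mod 41 = 31^2 * 23 = 18*23 = 4
  -> s = B^a = 4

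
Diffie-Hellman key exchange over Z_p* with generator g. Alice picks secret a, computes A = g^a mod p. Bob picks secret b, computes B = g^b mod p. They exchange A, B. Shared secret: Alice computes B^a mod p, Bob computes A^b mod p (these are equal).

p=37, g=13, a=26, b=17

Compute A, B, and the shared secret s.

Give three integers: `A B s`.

A = 13^26 mod 37  (bits of 26 = 11010)
  bit 0 = 1: r = r^2 * 13 mod 37 = 1^2 * 13 = 1*13 = 13
  bit 1 = 1: r = r^2 * 13 mod 37 = 13^2 * 13 = 21*13 = 14
  bit 2 = 0: r = r^2 mod 37 = 14^2 = 11
  bit 3 = 1: r = r^2 * 13 mod 37 = 11^2 * 13 = 10*13 = 19
  bit 4 = 0: r = r^2 mod 37 = 19^2 = 28
  -> A = 28
B = 13^17 mod 37  (bits of 17 = 10001)
  bit 0 = 1: r = r^2 * 13 mod 37 = 1^2 * 13 = 1*13 = 13
  bit 1 = 0: r = r^2 mod 37 = 13^2 = 21
  bit 2 = 0: r = r^2 mod 37 = 21^2 = 34
  bit 3 = 0: r = r^2 mod 37 = 34^2 = 9
  bit 4 = 1: r = r^2 * 13 mod 37 = 9^2 * 13 = 7*13 = 17
  -> B = 17
s = B^a = 17^26 mod 37  (bits of 26 = 11010)
  bit 0 = 1: r = r^2 * 17 mod 37 = 1^2 * 17 = 1*17 = 17
  bit 1 = 1: r = r^2 * 17 mod 37 = 17^2 * 17 = 30*17 = 29
  bit 2 = 0: r = r^2 mod 37 = 29^2 = 27
  bit 3 = 1: r = r^2 * 17 mod 37 = 27^2 * 17 = 26*17 = 35
  bit 4 = 0: r = r^2 mod 37 = 35^2 = 4
  -> s = B^a = 4

Answer: 28 17 4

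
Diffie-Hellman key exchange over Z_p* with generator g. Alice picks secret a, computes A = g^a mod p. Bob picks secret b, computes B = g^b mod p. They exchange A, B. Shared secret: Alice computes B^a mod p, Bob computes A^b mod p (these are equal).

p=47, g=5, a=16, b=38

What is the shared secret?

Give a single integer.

A = 5^16 mod 47  (bits of 16 = 10000)
  bit 0 = 1: r = r^2 * 5 mod 47 = 1^2 * 5 = 1*5 = 5
  bit 1 = 0: r = r^2 mod 47 = 5^2 = 25
  bit 2 = 0: r = r^2 mod 47 = 25^2 = 14
  bit 3 = 0: r = r^2 mod 47 = 14^2 = 8
  bit 4 = 0: r = r^2 mod 47 = 8^2 = 17
  -> A = 17
B = 5^38 mod 47  (bits of 38 = 100110)
  bit 0 = 1: r = r^2 * 5 mod 47 = 1^2 * 5 = 1*5 = 5
  bit 1 = 0: r = r^2 mod 47 = 5^2 = 25
  bit 2 = 0: r = r^2 mod 47 = 25^2 = 14
  bit 3 = 1: r = r^2 * 5 mod 47 = 14^2 * 5 = 8*5 = 40
  bit 4 = 1: r = r^2 * 5 mod 47 = 40^2 * 5 = 2*5 = 10
  bit 5 = 0: r = r^2 mod 47 = 10^2 = 6
  -> B = 6
s = B^a = 6^16 mod 47  (bits of 16 = 10000)
  bit 0 = 1: r = r^2 * 6 mod 47 = 1^2 * 6 = 1*6 = 6
  bit 1 = 0: r = r^2 mod 47 = 6^2 = 36
  bit 2 = 0: r = r^2 mod 47 = 36^2 = 27
  bit 3 = 0: r = r^2 mod 47 = 27^2 = 24
  bit 4 = 0: r = r^2 mod 47 = 24^2 = 12
  -> s = B^a = 12

Answer: 12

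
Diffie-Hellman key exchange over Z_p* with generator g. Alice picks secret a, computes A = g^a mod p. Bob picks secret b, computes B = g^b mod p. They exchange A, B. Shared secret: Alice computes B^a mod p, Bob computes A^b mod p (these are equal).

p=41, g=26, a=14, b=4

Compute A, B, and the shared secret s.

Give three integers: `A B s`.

A = 26^14 mod 41  (bits of 14 = 1110)
  bit 0 = 1: r = r^2 * 26 mod 41 = 1^2 * 26 = 1*26 = 26
  bit 1 = 1: r = r^2 * 26 mod 41 = 26^2 * 26 = 20*26 = 28
  bit 2 = 1: r = r^2 * 26 mod 41 = 28^2 * 26 = 5*26 = 7
  bit 3 = 0: r = r^2 mod 41 = 7^2 = 8
  -> A = 8
B = 26^4 mod 41  (bits of 4 = 100)
  bit 0 = 1: r = r^2 * 26 mod 41 = 1^2 * 26 = 1*26 = 26
  bit 1 = 0: r = r^2 mod 41 = 26^2 = 20
  bit 2 = 0: r = r^2 mod 41 = 20^2 = 31
  -> B = 31
s = B^a = 31^14 mod 41  (bits of 14 = 1110)
  bit 0 = 1: r = r^2 * 31 mod 41 = 1^2 * 31 = 1*31 = 31
  bit 1 = 1: r = r^2 * 31 mod 41 = 31^2 * 31 = 18*31 = 25
  bit 2 = 1: r = r^2 * 31 mod 41 = 25^2 * 31 = 10*31 = 23
  bit 3 = 0: r = r^2 mod 41 = 23^2 = 37
  -> s = B^a = 37

Answer: 8 31 37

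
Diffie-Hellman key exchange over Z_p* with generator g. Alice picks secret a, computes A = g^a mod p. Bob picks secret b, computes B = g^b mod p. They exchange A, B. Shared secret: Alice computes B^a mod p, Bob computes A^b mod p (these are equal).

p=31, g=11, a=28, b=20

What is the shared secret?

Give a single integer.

A = 11^28 mod 31  (bits of 28 = 11100)
  bit 0 = 1: r = r^2 * 11 mod 31 = 1^2 * 11 = 1*11 = 11
  bit 1 = 1: r = r^2 * 11 mod 31 = 11^2 * 11 = 28*11 = 29
  bit 2 = 1: r = r^2 * 11 mod 31 = 29^2 * 11 = 4*11 = 13
  bit 3 = 0: r = r^2 mod 31 = 13^2 = 14
  bit 4 = 0: r = r^2 mod 31 = 14^2 = 10
  -> A = 10
B = 11^20 mod 31  (bits of 20 = 10100)
  bit 0 = 1: r = r^2 * 11 mod 31 = 1^2 * 11 = 1*11 = 11
  bit 1 = 0: r = r^2 mod 31 = 11^2 = 28
  bit 2 = 1: r = r^2 * 11 mod 31 = 28^2 * 11 = 9*11 = 6
  bit 3 = 0: r = r^2 mod 31 = 6^2 = 5
  bit 4 = 0: r = r^2 mod 31 = 5^2 = 25
  -> B = 25
s = B^a = 25^28 mod 31  (bits of 28 = 11100)
  bit 0 = 1: r = r^2 * 25 mod 31 = 1^2 * 25 = 1*25 = 25
  bit 1 = 1: r = r^2 * 25 mod 31 = 25^2 * 25 = 5*25 = 1
  bit 2 = 1: r = r^2 * 25 mod 31 = 1^2 * 25 = 1*25 = 25
  bit 3 = 0: r = r^2 mod 31 = 25^2 = 5
  bit 4 = 0: r = r^2 mod 31 = 5^2 = 25
  -> s = B^a = 25

Answer: 25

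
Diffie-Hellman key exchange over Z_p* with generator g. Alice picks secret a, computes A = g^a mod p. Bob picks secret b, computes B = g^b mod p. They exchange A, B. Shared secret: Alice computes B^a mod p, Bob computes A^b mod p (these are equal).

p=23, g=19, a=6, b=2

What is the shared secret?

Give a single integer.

Answer: 4

Derivation:
A = 19^6 mod 23  (bits of 6 = 110)
  bit 0 = 1: r = r^2 * 19 mod 23 = 1^2 * 19 = 1*19 = 19
  bit 1 = 1: r = r^2 * 19 mod 23 = 19^2 * 19 = 16*19 = 5
  bit 2 = 0: r = r^2 mod 23 = 5^2 = 2
  -> A = 2
B = 19^2 mod 23  (bits of 2 = 10)
  bit 0 = 1: r = r^2 * 19 mod 23 = 1^2 * 19 = 1*19 = 19
  bit 1 = 0: r = r^2 mod 23 = 19^2 = 16
  -> B = 16
s = B^a = 16^6 mod 23  (bits of 6 = 110)
  bit 0 = 1: r = r^2 * 16 mod 23 = 1^2 * 16 = 1*16 = 16
  bit 1 = 1: r = r^2 * 16 mod 23 = 16^2 * 16 = 3*16 = 2
  bit 2 = 0: r = r^2 mod 23 = 2^2 = 4
  -> s = B^a = 4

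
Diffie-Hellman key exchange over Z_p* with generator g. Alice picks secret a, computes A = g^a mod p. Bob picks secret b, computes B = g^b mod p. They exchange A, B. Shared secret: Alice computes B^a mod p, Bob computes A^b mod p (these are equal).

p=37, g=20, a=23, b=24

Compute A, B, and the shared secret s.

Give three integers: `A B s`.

Answer: 19 10 26

Derivation:
A = 20^23 mod 37  (bits of 23 = 10111)
  bit 0 = 1: r = r^2 * 20 mod 37 = 1^2 * 20 = 1*20 = 20
  bit 1 = 0: r = r^2 mod 37 = 20^2 = 30
  bit 2 = 1: r = r^2 * 20 mod 37 = 30^2 * 20 = 12*20 = 18
  bit 3 = 1: r = r^2 * 20 mod 37 = 18^2 * 20 = 28*20 = 5
  bit 4 = 1: r = r^2 * 20 mod 37 = 5^2 * 20 = 25*20 = 19
  -> A = 19
B = 20^24 mod 37  (bits of 24 = 11000)
  bit 0 = 1: r = r^2 * 20 mod 37 = 1^2 * 20 = 1*20 = 20
  bit 1 = 1: r = r^2 * 20 mod 37 = 20^2 * 20 = 30*20 = 8
  bit 2 = 0: r = r^2 mod 37 = 8^2 = 27
  bit 3 = 0: r = r^2 mod 37 = 27^2 = 26
  bit 4 = 0: r = r^2 mod 37 = 26^2 = 10
  -> B = 10
s = B^a = 10^23 mod 37  (bits of 23 = 10111)
  bit 0 = 1: r = r^2 * 10 mod 37 = 1^2 * 10 = 1*10 = 10
  bit 1 = 0: r = r^2 mod 37 = 10^2 = 26
  bit 2 = 1: r = r^2 * 10 mod 37 = 26^2 * 10 = 10*10 = 26
  bit 3 = 1: r = r^2 * 10 mod 37 = 26^2 * 10 = 10*10 = 26
  bit 4 = 1: r = r^2 * 10 mod 37 = 26^2 * 10 = 10*10 = 26
  -> s = B^a = 26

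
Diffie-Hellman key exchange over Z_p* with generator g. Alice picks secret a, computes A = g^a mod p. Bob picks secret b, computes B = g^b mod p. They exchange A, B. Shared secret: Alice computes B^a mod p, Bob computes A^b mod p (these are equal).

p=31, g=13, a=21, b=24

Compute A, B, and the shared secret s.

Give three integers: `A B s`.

Answer: 15 2 2

Derivation:
A = 13^21 mod 31  (bits of 21 = 10101)
  bit 0 = 1: r = r^2 * 13 mod 31 = 1^2 * 13 = 1*13 = 13
  bit 1 = 0: r = r^2 mod 31 = 13^2 = 14
  bit 2 = 1: r = r^2 * 13 mod 31 = 14^2 * 13 = 10*13 = 6
  bit 3 = 0: r = r^2 mod 31 = 6^2 = 5
  bit 4 = 1: r = r^2 * 13 mod 31 = 5^2 * 13 = 25*13 = 15
  -> A = 15
B = 13^24 mod 31  (bits of 24 = 11000)
  bit 0 = 1: r = r^2 * 13 mod 31 = 1^2 * 13 = 1*13 = 13
  bit 1 = 1: r = r^2 * 13 mod 31 = 13^2 * 13 = 14*13 = 27
  bit 2 = 0: r = r^2 mod 31 = 27^2 = 16
  bit 3 = 0: r = r^2 mod 31 = 16^2 = 8
  bit 4 = 0: r = r^2 mod 31 = 8^2 = 2
  -> B = 2
s = B^a = 2^21 mod 31  (bits of 21 = 10101)
  bit 0 = 1: r = r^2 * 2 mod 31 = 1^2 * 2 = 1*2 = 2
  bit 1 = 0: r = r^2 mod 31 = 2^2 = 4
  bit 2 = 1: r = r^2 * 2 mod 31 = 4^2 * 2 = 16*2 = 1
  bit 3 = 0: r = r^2 mod 31 = 1^2 = 1
  bit 4 = 1: r = r^2 * 2 mod 31 = 1^2 * 2 = 1*2 = 2
  -> s = B^a = 2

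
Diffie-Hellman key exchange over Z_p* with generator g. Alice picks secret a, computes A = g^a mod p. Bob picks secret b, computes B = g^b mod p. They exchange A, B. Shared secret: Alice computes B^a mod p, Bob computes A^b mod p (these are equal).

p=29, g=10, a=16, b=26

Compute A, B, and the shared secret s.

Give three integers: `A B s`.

Answer: 16 9 23

Derivation:
A = 10^16 mod 29  (bits of 16 = 10000)
  bit 0 = 1: r = r^2 * 10 mod 29 = 1^2 * 10 = 1*10 = 10
  bit 1 = 0: r = r^2 mod 29 = 10^2 = 13
  bit 2 = 0: r = r^2 mod 29 = 13^2 = 24
  bit 3 = 0: r = r^2 mod 29 = 24^2 = 25
  bit 4 = 0: r = r^2 mod 29 = 25^2 = 16
  -> A = 16
B = 10^26 mod 29  (bits of 26 = 11010)
  bit 0 = 1: r = r^2 * 10 mod 29 = 1^2 * 10 = 1*10 = 10
  bit 1 = 1: r = r^2 * 10 mod 29 = 10^2 * 10 = 13*10 = 14
  bit 2 = 0: r = r^2 mod 29 = 14^2 = 22
  bit 3 = 1: r = r^2 * 10 mod 29 = 22^2 * 10 = 20*10 = 26
  bit 4 = 0: r = r^2 mod 29 = 26^2 = 9
  -> B = 9
s = B^a = 9^16 mod 29  (bits of 16 = 10000)
  bit 0 = 1: r = r^2 * 9 mod 29 = 1^2 * 9 = 1*9 = 9
  bit 1 = 0: r = r^2 mod 29 = 9^2 = 23
  bit 2 = 0: r = r^2 mod 29 = 23^2 = 7
  bit 3 = 0: r = r^2 mod 29 = 7^2 = 20
  bit 4 = 0: r = r^2 mod 29 = 20^2 = 23
  -> s = B^a = 23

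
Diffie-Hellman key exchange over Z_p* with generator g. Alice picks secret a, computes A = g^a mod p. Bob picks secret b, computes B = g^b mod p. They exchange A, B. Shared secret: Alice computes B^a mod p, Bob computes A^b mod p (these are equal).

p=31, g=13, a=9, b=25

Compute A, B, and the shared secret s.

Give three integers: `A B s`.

A = 13^9 mod 31  (bits of 9 = 1001)
  bit 0 = 1: r = r^2 * 13 mod 31 = 1^2 * 13 = 1*13 = 13
  bit 1 = 0: r = r^2 mod 31 = 13^2 = 14
  bit 2 = 0: r = r^2 mod 31 = 14^2 = 10
  bit 3 = 1: r = r^2 * 13 mod 31 = 10^2 * 13 = 7*13 = 29
  -> A = 29
B = 13^25 mod 31  (bits of 25 = 11001)
  bit 0 = 1: r = r^2 * 13 mod 31 = 1^2 * 13 = 1*13 = 13
  bit 1 = 1: r = r^2 * 13 mod 31 = 13^2 * 13 = 14*13 = 27
  bit 2 = 0: r = r^2 mod 31 = 27^2 = 16
  bit 3 = 0: r = r^2 mod 31 = 16^2 = 8
  bit 4 = 1: r = r^2 * 13 mod 31 = 8^2 * 13 = 2*13 = 26
  -> B = 26
s = B^a = 26^9 mod 31  (bits of 9 = 1001)
  bit 0 = 1: r = r^2 * 26 mod 31 = 1^2 * 26 = 1*26 = 26
  bit 1 = 0: r = r^2 mod 31 = 26^2 = 25
  bit 2 = 0: r = r^2 mod 31 = 25^2 = 5
  bit 3 = 1: r = r^2 * 26 mod 31 = 5^2 * 26 = 25*26 = 30
  -> s = B^a = 30

Answer: 29 26 30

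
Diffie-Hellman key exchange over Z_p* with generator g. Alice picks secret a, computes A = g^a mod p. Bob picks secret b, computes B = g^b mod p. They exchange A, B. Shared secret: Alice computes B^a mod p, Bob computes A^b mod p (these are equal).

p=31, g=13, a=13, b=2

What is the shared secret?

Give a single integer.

Answer: 28

Derivation:
A = 13^13 mod 31  (bits of 13 = 1101)
  bit 0 = 1: r = r^2 * 13 mod 31 = 1^2 * 13 = 1*13 = 13
  bit 1 = 1: r = r^2 * 13 mod 31 = 13^2 * 13 = 14*13 = 27
  bit 2 = 0: r = r^2 mod 31 = 27^2 = 16
  bit 3 = 1: r = r^2 * 13 mod 31 = 16^2 * 13 = 8*13 = 11
  -> A = 11
B = 13^2 mod 31  (bits of 2 = 10)
  bit 0 = 1: r = r^2 * 13 mod 31 = 1^2 * 13 = 1*13 = 13
  bit 1 = 0: r = r^2 mod 31 = 13^2 = 14
  -> B = 14
s = B^a = 14^13 mod 31  (bits of 13 = 1101)
  bit 0 = 1: r = r^2 * 14 mod 31 = 1^2 * 14 = 1*14 = 14
  bit 1 = 1: r = r^2 * 14 mod 31 = 14^2 * 14 = 10*14 = 16
  bit 2 = 0: r = r^2 mod 31 = 16^2 = 8
  bit 3 = 1: r = r^2 * 14 mod 31 = 8^2 * 14 = 2*14 = 28
  -> s = B^a = 28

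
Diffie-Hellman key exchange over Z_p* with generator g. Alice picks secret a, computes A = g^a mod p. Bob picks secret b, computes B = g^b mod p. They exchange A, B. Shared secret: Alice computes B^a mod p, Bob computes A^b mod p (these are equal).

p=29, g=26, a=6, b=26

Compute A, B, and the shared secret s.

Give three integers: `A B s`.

Answer: 4 13 20

Derivation:
A = 26^6 mod 29  (bits of 6 = 110)
  bit 0 = 1: r = r^2 * 26 mod 29 = 1^2 * 26 = 1*26 = 26
  bit 1 = 1: r = r^2 * 26 mod 29 = 26^2 * 26 = 9*26 = 2
  bit 2 = 0: r = r^2 mod 29 = 2^2 = 4
  -> A = 4
B = 26^26 mod 29  (bits of 26 = 11010)
  bit 0 = 1: r = r^2 * 26 mod 29 = 1^2 * 26 = 1*26 = 26
  bit 1 = 1: r = r^2 * 26 mod 29 = 26^2 * 26 = 9*26 = 2
  bit 2 = 0: r = r^2 mod 29 = 2^2 = 4
  bit 3 = 1: r = r^2 * 26 mod 29 = 4^2 * 26 = 16*26 = 10
  bit 4 = 0: r = r^2 mod 29 = 10^2 = 13
  -> B = 13
s = B^a = 13^6 mod 29  (bits of 6 = 110)
  bit 0 = 1: r = r^2 * 13 mod 29 = 1^2 * 13 = 1*13 = 13
  bit 1 = 1: r = r^2 * 13 mod 29 = 13^2 * 13 = 24*13 = 22
  bit 2 = 0: r = r^2 mod 29 = 22^2 = 20
  -> s = B^a = 20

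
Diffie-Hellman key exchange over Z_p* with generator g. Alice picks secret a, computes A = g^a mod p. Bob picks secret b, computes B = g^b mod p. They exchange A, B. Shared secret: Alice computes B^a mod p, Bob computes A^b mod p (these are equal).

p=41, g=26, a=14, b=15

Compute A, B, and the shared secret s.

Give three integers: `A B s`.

A = 26^14 mod 41  (bits of 14 = 1110)
  bit 0 = 1: r = r^2 * 26 mod 41 = 1^2 * 26 = 1*26 = 26
  bit 1 = 1: r = r^2 * 26 mod 41 = 26^2 * 26 = 20*26 = 28
  bit 2 = 1: r = r^2 * 26 mod 41 = 28^2 * 26 = 5*26 = 7
  bit 3 = 0: r = r^2 mod 41 = 7^2 = 8
  -> A = 8
B = 26^15 mod 41  (bits of 15 = 1111)
  bit 0 = 1: r = r^2 * 26 mod 41 = 1^2 * 26 = 1*26 = 26
  bit 1 = 1: r = r^2 * 26 mod 41 = 26^2 * 26 = 20*26 = 28
  bit 2 = 1: r = r^2 * 26 mod 41 = 28^2 * 26 = 5*26 = 7
  bit 3 = 1: r = r^2 * 26 mod 41 = 7^2 * 26 = 8*26 = 3
  -> B = 3
s = B^a = 3^14 mod 41  (bits of 14 = 1110)
  bit 0 = 1: r = r^2 * 3 mod 41 = 1^2 * 3 = 1*3 = 3
  bit 1 = 1: r = r^2 * 3 mod 41 = 3^2 * 3 = 9*3 = 27
  bit 2 = 1: r = r^2 * 3 mod 41 = 27^2 * 3 = 32*3 = 14
  bit 3 = 0: r = r^2 mod 41 = 14^2 = 32
  -> s = B^a = 32

Answer: 8 3 32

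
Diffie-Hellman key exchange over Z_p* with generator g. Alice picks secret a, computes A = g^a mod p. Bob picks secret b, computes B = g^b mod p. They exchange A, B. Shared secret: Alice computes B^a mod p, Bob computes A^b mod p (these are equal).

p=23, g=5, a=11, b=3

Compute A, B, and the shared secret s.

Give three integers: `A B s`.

A = 5^11 mod 23  (bits of 11 = 1011)
  bit 0 = 1: r = r^2 * 5 mod 23 = 1^2 * 5 = 1*5 = 5
  bit 1 = 0: r = r^2 mod 23 = 5^2 = 2
  bit 2 = 1: r = r^2 * 5 mod 23 = 2^2 * 5 = 4*5 = 20
  bit 3 = 1: r = r^2 * 5 mod 23 = 20^2 * 5 = 9*5 = 22
  -> A = 22
B = 5^3 mod 23  (bits of 3 = 11)
  bit 0 = 1: r = r^2 * 5 mod 23 = 1^2 * 5 = 1*5 = 5
  bit 1 = 1: r = r^2 * 5 mod 23 = 5^2 * 5 = 2*5 = 10
  -> B = 10
s = B^a = 10^11 mod 23  (bits of 11 = 1011)
  bit 0 = 1: r = r^2 * 10 mod 23 = 1^2 * 10 = 1*10 = 10
  bit 1 = 0: r = r^2 mod 23 = 10^2 = 8
  bit 2 = 1: r = r^2 * 10 mod 23 = 8^2 * 10 = 18*10 = 19
  bit 3 = 1: r = r^2 * 10 mod 23 = 19^2 * 10 = 16*10 = 22
  -> s = B^a = 22

Answer: 22 10 22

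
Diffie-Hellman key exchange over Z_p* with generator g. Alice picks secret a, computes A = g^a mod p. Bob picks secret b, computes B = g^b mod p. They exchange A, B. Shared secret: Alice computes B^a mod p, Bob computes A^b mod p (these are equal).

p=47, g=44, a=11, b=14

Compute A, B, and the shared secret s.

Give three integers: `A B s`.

A = 44^11 mod 47  (bits of 11 = 1011)
  bit 0 = 1: r = r^2 * 44 mod 47 = 1^2 * 44 = 1*44 = 44
  bit 1 = 0: r = r^2 mod 47 = 44^2 = 9
  bit 2 = 1: r = r^2 * 44 mod 47 = 9^2 * 44 = 34*44 = 39
  bit 3 = 1: r = r^2 * 44 mod 47 = 39^2 * 44 = 17*44 = 43
  -> A = 43
B = 44^14 mod 47  (bits of 14 = 1110)
  bit 0 = 1: r = r^2 * 44 mod 47 = 1^2 * 44 = 1*44 = 44
  bit 1 = 1: r = r^2 * 44 mod 47 = 44^2 * 44 = 9*44 = 20
  bit 2 = 1: r = r^2 * 44 mod 47 = 20^2 * 44 = 24*44 = 22
  bit 3 = 0: r = r^2 mod 47 = 22^2 = 14
  -> B = 14
s = B^a = 14^11 mod 47  (bits of 11 = 1011)
  bit 0 = 1: r = r^2 * 14 mod 47 = 1^2 * 14 = 1*14 = 14
  bit 1 = 0: r = r^2 mod 47 = 14^2 = 8
  bit 2 = 1: r = r^2 * 14 mod 47 = 8^2 * 14 = 17*14 = 3
  bit 3 = 1: r = r^2 * 14 mod 47 = 3^2 * 14 = 9*14 = 32
  -> s = B^a = 32

Answer: 43 14 32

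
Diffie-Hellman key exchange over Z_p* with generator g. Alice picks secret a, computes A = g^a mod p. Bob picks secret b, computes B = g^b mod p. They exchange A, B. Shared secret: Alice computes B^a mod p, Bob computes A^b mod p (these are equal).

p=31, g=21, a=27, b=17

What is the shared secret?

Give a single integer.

A = 21^27 mod 31  (bits of 27 = 11011)
  bit 0 = 1: r = r^2 * 21 mod 31 = 1^2 * 21 = 1*21 = 21
  bit 1 = 1: r = r^2 * 21 mod 31 = 21^2 * 21 = 7*21 = 23
  bit 2 = 0: r = r^2 mod 31 = 23^2 = 2
  bit 3 = 1: r = r^2 * 21 mod 31 = 2^2 * 21 = 4*21 = 22
  bit 4 = 1: r = r^2 * 21 mod 31 = 22^2 * 21 = 19*21 = 27
  -> A = 27
B = 21^17 mod 31  (bits of 17 = 10001)
  bit 0 = 1: r = r^2 * 21 mod 31 = 1^2 * 21 = 1*21 = 21
  bit 1 = 0: r = r^2 mod 31 = 21^2 = 7
  bit 2 = 0: r = r^2 mod 31 = 7^2 = 18
  bit 3 = 0: r = r^2 mod 31 = 18^2 = 14
  bit 4 = 1: r = r^2 * 21 mod 31 = 14^2 * 21 = 10*21 = 24
  -> B = 24
s = B^a = 24^27 mod 31  (bits of 27 = 11011)
  bit 0 = 1: r = r^2 * 24 mod 31 = 1^2 * 24 = 1*24 = 24
  bit 1 = 1: r = r^2 * 24 mod 31 = 24^2 * 24 = 18*24 = 29
  bit 2 = 0: r = r^2 mod 31 = 29^2 = 4
  bit 3 = 1: r = r^2 * 24 mod 31 = 4^2 * 24 = 16*24 = 12
  bit 4 = 1: r = r^2 * 24 mod 31 = 12^2 * 24 = 20*24 = 15
  -> s = B^a = 15

Answer: 15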